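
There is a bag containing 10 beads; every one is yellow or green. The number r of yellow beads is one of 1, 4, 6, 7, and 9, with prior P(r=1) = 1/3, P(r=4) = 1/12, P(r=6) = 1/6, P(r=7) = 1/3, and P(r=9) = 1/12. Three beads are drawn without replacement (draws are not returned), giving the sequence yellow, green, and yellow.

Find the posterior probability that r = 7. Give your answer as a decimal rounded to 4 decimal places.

For each hypothesis, P(data | H) works out to: P(data | r = 1) = (1/10)(9/9)(0/8) = 0; P(data | r = 4) = (4/10)(6/9)(3/8) = 1/10; P(data | r = 6) = (6/10)(4/9)(5/8) = 1/6; P(data | r = 7) = (7/10)(3/9)(6/8) = 7/40; P(data | r = 9) = (9/10)(1/9)(8/8) = 1/10.
The prior-weighted likelihoods are 1/3 · 0 = 0, 1/12 · 1/10 = 1/120, 1/6 · 1/6 = 1/36, 1/3 · 7/40 = 7/120, 1/12 · 1/10 = 1/120; these sum to 37/360.
So P(r = 7 | data) = (7/120) / (37/360) = 21/37.

0.5676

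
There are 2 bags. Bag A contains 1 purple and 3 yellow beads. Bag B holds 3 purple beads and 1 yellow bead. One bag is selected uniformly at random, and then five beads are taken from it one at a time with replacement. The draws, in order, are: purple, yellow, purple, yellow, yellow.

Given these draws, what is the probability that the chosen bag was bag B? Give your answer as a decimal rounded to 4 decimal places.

0.2500

The likelihood of the observed sequence under each hypothesis: P(data | bag A) = (1/4)(3/4)(1/4)(3/4)(3/4) = 0.026367; P(data | bag B) = (3/4)(1/4)(3/4)(1/4)(1/4) = 0.0087891.
Multiplying each by its prior: 1/2 · 0.026367 = 0.013184, 1/2 · 0.0087891 = 0.0043945; these sum to 0.017578.
Therefore the posterior P(bag B | data) = (0.0043945) / (0.017578) = 0.25.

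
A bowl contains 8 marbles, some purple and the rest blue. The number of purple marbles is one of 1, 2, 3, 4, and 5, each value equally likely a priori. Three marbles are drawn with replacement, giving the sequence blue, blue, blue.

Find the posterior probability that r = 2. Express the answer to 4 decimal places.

0.2787

The likelihood of the observed sequence under each hypothesis: P(data | r = 1) = (7/8)(7/8)(7/8) = 0.66992; P(data | r = 2) = (6/8)(6/8)(6/8) = 0.42188; P(data | r = 3) = (5/8)(5/8)(5/8) = 0.24414; P(data | r = 4) = (4/8)(4/8)(4/8) = 0.125; P(data | r = 5) = (3/8)(3/8)(3/8) = 0.052734.
Multiplying each by its prior: 1/5 · 0.66992 = 0.13398, 1/5 · 0.42188 = 0.084375, 1/5 · 0.24414 = 0.048828, 1/5 · 0.125 = 0.025, 1/5 · 0.052734 = 0.010547; summing to 0.30273.
So P(r = 2 | data) = (0.084375) / (0.30273) = 0.27871.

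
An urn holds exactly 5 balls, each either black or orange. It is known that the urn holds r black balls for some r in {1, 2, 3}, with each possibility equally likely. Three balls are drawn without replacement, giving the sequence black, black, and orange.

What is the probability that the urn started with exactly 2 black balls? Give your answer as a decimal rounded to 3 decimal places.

For each hypothesis, P(data | H) works out to: P(data | r = 1) = (1/5)(0/4) = 0; P(data | r = 2) = (2/5)(1/4)(3/3) = 1/10; P(data | r = 3) = (3/5)(2/4)(2/3) = 1/5.
Multiplying each by its prior: 1/3 · 0 = 0, 1/3 · 1/10 = 1/30, 1/3 · 1/5 = 1/15; with total 1/10.
So P(r = 2 | data) = (1/30) / (1/10) = 1/3.

0.333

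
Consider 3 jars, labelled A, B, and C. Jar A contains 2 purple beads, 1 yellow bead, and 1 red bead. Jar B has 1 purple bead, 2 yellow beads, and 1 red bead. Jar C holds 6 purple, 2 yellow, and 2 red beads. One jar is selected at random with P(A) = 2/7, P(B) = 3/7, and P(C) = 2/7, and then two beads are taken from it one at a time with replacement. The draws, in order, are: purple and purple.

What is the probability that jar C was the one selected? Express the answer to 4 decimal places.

0.5115

The likelihood of the observed sequence under each hypothesis: P(data | jar A) = (2/4)(2/4) = 0.25; P(data | jar B) = (1/4)(1/4) = 0.0625; P(data | jar C) = (6/10)(6/10) = 0.36.
Multiplying each by its prior: 2/7 · 0.25 = 0.071429, 3/7 · 0.0625 = 0.026786, 2/7 · 0.36 = 0.10286; with total 0.20107.
Hence P(jar C | data) = (0.10286) / (0.20107) = 0.51155.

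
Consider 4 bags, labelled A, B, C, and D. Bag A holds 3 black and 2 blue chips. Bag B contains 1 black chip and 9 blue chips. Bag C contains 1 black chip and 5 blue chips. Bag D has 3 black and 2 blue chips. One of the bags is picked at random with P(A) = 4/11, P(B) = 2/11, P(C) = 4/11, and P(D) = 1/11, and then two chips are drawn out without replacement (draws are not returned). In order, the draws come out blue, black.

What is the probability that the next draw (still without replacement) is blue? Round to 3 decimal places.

Compute the likelihood of the observed sequence for each case: P(data | bag A) = (2/5)(3/4) = 3/10; P(data | bag B) = (9/10)(1/9) = 1/10; P(data | bag C) = (5/6)(1/5) = 1/6; P(data | bag D) = (2/5)(3/4) = 3/10.
The prior-weighted likelihoods are 4/11 · 3/10 = 6/55, 2/11 · 1/10 = 1/55, 4/11 · 1/6 = 2/33, 1/11 · 3/10 = 3/110; with total 71/330.
Dividing through by the total gives posterior P(bag A | data) = 36/71, P(bag B | data) = 6/71, P(bag C | data) = 20/71, P(bag D | data) = 9/71.
The predictive probability is P(blue next | data) = (1/3)(36/71) + (1)(6/71) + (1)(20/71) + (1/3)(9/71) = 41/71.

0.577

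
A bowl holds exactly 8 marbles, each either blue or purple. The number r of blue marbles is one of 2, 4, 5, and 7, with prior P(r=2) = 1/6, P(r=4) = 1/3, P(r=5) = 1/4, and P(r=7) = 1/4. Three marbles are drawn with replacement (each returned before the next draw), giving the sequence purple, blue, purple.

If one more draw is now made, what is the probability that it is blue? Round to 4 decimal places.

0.4798

Under each hypothesis, the probability of the observed sequence is: P(data | r = 2) = (6/8)(2/8)(6/8) = 0.14062; P(data | r = 4) = (4/8)(4/8)(4/8) = 0.125; P(data | r = 5) = (3/8)(5/8)(3/8) = 0.087891; P(data | r = 7) = (1/8)(7/8)(1/8) = 0.013672.
Multiplying each by its prior: 1/6 · 0.14062 = 0.023438, 1/3 · 0.125 = 0.041667, 1/4 · 0.087891 = 0.021973, 1/4 · 0.013672 = 0.003418; summing to 0.090495.
The posterior is then P(r = 2 | data) = 0.25899, P(r = 4 | data) = 0.46043, P(r = 5 | data) = 0.24281, P(r = 7 | data) = 0.03777.
Averaging over the posterior, P(blue next | data) = (1/4)(0.25899) + (1/2)(0.46043) + (5/8)(0.24281) + (7/8)(0.03777) = 0.47977.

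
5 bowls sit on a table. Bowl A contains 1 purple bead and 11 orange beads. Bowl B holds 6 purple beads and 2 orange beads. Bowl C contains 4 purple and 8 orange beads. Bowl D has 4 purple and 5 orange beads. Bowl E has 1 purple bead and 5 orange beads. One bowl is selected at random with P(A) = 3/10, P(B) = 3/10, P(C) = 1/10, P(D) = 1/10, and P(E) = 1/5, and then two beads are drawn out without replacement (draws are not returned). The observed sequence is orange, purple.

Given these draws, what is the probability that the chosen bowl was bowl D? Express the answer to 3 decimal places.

The likelihood of the observed sequence under each hypothesis: P(data | bowl A) = (11/12)(1/11) = 0.083333; P(data | bowl B) = (2/8)(6/7) = 0.21429; P(data | bowl C) = (8/12)(4/11) = 0.24242; P(data | bowl D) = (5/9)(4/8) = 0.27778; P(data | bowl E) = (5/6)(1/5) = 0.16667.
The prior-weighted likelihoods are 3/10 · 0.083333 = 0.025, 3/10 · 0.21429 = 0.064286, 1/10 · 0.24242 = 0.024242, 1/10 · 0.27778 = 0.027778, 1/5 · 0.16667 = 0.033333; summing to 0.17464.
By Bayes' rule, P(bowl D | data) = (0.027778) / (0.17464) = 0.15906.

0.159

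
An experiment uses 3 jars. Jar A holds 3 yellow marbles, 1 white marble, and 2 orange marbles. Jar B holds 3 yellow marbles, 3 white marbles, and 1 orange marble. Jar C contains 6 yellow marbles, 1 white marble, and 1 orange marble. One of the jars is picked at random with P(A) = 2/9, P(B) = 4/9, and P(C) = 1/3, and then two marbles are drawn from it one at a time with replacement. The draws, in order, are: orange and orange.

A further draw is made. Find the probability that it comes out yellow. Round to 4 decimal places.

Compute the likelihood of the observed sequence for each case: P(data | jar A) = (2/6)(2/6) = 0.11111; P(data | jar B) = (1/7)(1/7) = 0.020408; P(data | jar C) = (1/8)(1/8) = 0.015625.
The prior-weighted likelihoods are 2/9 · 0.11111 = 0.024691, 4/9 · 0.020408 = 0.0090703, 1/3 · 0.015625 = 0.0052083; with total 0.03897.
Dividing through by the total gives posterior P(jar A | data) = 0.6336, P(jar B | data) = 0.23275, P(jar C | data) = 0.13365.
The predictive probability is P(yellow next | data) = (1/2)(0.6336) + (3/7)(0.23275) + (3/4)(0.13365) = 0.51679.

0.5168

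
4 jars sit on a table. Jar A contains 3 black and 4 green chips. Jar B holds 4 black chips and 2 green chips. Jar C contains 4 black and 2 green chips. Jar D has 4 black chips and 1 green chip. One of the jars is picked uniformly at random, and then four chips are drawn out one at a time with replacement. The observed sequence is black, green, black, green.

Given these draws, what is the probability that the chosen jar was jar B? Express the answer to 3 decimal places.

The likelihood of the observed sequence under each hypothesis: P(data | jar A) = (3/7)(4/7)(3/7)(4/7) = 0.059975; P(data | jar B) = (4/6)(2/6)(4/6)(2/6) = 0.049383; P(data | jar C) = (4/6)(2/6)(4/6)(2/6) = 0.049383; P(data | jar D) = (4/5)(1/5)(4/5)(1/5) = 0.0256.
Weighting by the prior gives 1/4 · 0.059975 = 0.014994, 1/4 · 0.049383 = 0.012346, 1/4 · 0.049383 = 0.012346, 1/4 · 0.0256 = 0.0064; these sum to 0.046085.
By Bayes' rule, P(jar B | data) = (0.012346) / (0.046085) = 0.26789.

0.268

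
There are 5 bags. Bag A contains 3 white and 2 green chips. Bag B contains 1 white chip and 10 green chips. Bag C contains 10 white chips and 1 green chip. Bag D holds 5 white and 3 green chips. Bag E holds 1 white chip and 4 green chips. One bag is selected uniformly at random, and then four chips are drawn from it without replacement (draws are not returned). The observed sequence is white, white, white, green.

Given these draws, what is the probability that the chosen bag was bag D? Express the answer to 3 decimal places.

The likelihood of the observed sequence under each hypothesis: P(data | bag A) = (3/5)(2/4)(1/3)(2/2) = 0.1; P(data | bag B) = (1/11)(0/10) = 0; P(data | bag C) = (10/11)(9/10)(8/9)(1/8) = 0.090909; P(data | bag D) = (5/8)(4/7)(3/6)(3/5) = 0.10714; P(data | bag E) = (1/5)(0/4) = 0.
Multiplying each by its prior: 1/5 · 0.1 = 0.02, 1/5 · 0 = 0, 1/5 · 0.090909 = 0.018182, 1/5 · 0.10714 = 0.021429, 1/5 · 0 = 0; these sum to 0.05961.
Hence P(bag D | data) = (0.021429) / (0.05961) = 0.35948.

0.359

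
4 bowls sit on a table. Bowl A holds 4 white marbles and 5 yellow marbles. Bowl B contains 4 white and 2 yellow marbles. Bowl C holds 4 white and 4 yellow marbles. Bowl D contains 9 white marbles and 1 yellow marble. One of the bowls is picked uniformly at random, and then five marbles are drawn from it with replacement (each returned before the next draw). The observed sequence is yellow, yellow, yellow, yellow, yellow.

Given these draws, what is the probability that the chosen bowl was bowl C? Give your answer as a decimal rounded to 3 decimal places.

For each hypothesis, P(data | H) works out to: P(data | bowl A) = (5/9)(5/9)(5/9)(5/9)(5/9) = 0.052922; P(data | bowl B) = (2/6)(2/6)(2/6)(2/6)(2/6) = 0.0041152; P(data | bowl C) = (4/8)(4/8)(4/8)(4/8)(4/8) = 0.03125; P(data | bowl D) = (1/10)(1/10)(1/10)(1/10)(1/10) = 1e-05.
The prior-weighted likelihoods are 1/4 · 0.052922 = 0.013231, 1/4 · 0.0041152 = 0.0010288, 1/4 · 0.03125 = 0.0078125, 1/4 · 1e-05 = 2.5e-06; with total 0.022074.
So P(bowl C | data) = (0.0078125) / (0.022074) = 0.35392.

0.354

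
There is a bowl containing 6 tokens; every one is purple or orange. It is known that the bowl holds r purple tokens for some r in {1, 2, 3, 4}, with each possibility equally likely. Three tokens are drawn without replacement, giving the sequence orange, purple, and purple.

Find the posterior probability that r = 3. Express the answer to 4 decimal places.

0.3600

Under each hypothesis, the probability of the observed sequence is: P(data | r = 1) = (5/6)(1/5)(0/4) = 0; P(data | r = 2) = (4/6)(2/5)(1/4) = 1/15; P(data | r = 3) = (3/6)(3/5)(2/4) = 3/20; P(data | r = 4) = (2/6)(4/5)(3/4) = 1/5.
The prior-weighted likelihoods are 1/4 · 0 = 0, 1/4 · 1/15 = 1/60, 1/4 · 3/20 = 3/80, 1/4 · 1/5 = 1/20; these sum to 5/48.
By Bayes' rule, P(r = 3 | data) = (3/80) / (5/48) = 9/25.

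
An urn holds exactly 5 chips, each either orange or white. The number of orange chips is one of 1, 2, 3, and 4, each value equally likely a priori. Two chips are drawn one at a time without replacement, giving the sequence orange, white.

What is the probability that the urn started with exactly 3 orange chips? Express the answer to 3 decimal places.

0.300

Compute the likelihood of the observed sequence for each case: P(data | r = 1) = (1/5)(4/4) = 1/5; P(data | r = 2) = (2/5)(3/4) = 3/10; P(data | r = 3) = (3/5)(2/4) = 3/10; P(data | r = 4) = (4/5)(1/4) = 1/5.
Weighting by the prior gives 1/4 · 1/5 = 1/20, 1/4 · 3/10 = 3/40, 1/4 · 3/10 = 3/40, 1/4 · 1/5 = 1/20; summing to 1/4.
So P(r = 3 | data) = (3/40) / (1/4) = 3/10.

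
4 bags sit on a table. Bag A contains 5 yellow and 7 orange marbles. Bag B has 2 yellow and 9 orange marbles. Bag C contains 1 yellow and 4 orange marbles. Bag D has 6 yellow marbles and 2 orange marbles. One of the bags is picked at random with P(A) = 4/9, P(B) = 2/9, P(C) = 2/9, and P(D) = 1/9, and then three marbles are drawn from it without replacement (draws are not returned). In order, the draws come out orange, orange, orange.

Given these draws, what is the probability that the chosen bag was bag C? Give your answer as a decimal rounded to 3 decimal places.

0.326

For each hypothesis, P(data | H) works out to: P(data | bag A) = (7/12)(6/11)(5/10) = 7/44; P(data | bag B) = (9/11)(8/10)(7/9) = 28/55; P(data | bag C) = (4/5)(3/4)(2/3) = 2/5; P(data | bag D) = (2/8)(1/7)(0/6) = 0.
The prior-weighted likelihoods are 4/9 · 7/44 = 7/99, 2/9 · 28/55 = 56/495, 2/9 · 2/5 = 4/45, 1/9 · 0 = 0; these sum to 3/11.
Therefore the posterior P(bag C | data) = (4/45) / (3/11) = 44/135.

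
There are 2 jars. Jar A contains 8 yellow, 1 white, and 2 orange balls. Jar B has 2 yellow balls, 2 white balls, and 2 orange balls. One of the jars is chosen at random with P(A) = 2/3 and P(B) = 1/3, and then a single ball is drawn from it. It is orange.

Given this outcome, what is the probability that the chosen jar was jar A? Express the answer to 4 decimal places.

Under each hypothesis, the probability of this draw is: P(data | jar A) = (2/11) = 2/11; P(data | jar B) = (2/6) = 1/3.
Multiplying each by its prior: 2/3 · 2/11 = 4/33, 1/3 · 1/3 = 1/9; with total 23/99.
Hence P(jar A | data) = (4/33) / (23/99) = 12/23.

0.5217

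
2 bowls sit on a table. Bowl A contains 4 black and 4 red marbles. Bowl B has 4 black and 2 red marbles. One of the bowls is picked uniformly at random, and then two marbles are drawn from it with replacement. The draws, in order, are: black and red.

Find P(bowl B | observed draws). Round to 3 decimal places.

0.471

Under each hypothesis, the probability of the observed sequence is: P(data | bowl A) = (4/8)(4/8) = 1/4; P(data | bowl B) = (4/6)(2/6) = 2/9.
The prior-weighted likelihoods are 1/2 · 1/4 = 1/8, 1/2 · 2/9 = 1/9; with total 17/72.
So P(bowl B | data) = (1/9) / (17/72) = 8/17.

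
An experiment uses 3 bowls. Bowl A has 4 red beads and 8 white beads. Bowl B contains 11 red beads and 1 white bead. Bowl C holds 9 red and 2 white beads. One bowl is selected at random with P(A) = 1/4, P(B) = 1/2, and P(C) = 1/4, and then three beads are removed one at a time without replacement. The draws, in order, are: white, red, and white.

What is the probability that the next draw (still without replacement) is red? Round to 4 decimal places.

For each hypothesis, P(data | H) works out to: P(data | bowl A) = (8/12)(4/11)(7/10) = 28/165; P(data | bowl B) = (1/12)(11/11)(0/10) = 0; P(data | bowl C) = (2/11)(9/10)(1/9) = 1/55.
Weighting by the prior gives 1/4 · 28/165 = 7/165, 1/2 · 0 = 0, 1/4 · 1/55 = 1/220; summing to 31/660.
Normalising, the posterior is P(bowl A | data) = 28/31, P(bowl B | data) = 0, P(bowl C | data) = 3/31.
So P(red next | data) = Σ P(red next | H) P(H | data) = (1/3)(28/31) + (1)(3/31) = 37/93.

0.3978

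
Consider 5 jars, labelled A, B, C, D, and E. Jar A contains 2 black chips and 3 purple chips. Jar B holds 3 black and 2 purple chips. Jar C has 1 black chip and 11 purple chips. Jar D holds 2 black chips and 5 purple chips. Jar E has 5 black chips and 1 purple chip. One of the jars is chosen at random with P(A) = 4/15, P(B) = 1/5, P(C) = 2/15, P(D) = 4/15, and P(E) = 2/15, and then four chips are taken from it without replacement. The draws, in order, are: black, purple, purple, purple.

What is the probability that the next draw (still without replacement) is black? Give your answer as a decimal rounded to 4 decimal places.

0.5188

For each hypothesis, P(data | H) works out to: P(data | jar A) = (2/5)(3/4)(2/3)(1/2) = 0.1; P(data | jar B) = (3/5)(2/4)(1/3)(0/2) = 0; P(data | jar C) = (1/12)(11/11)(10/10)(9/9) = 0.083333; P(data | jar D) = (2/7)(5/6)(4/5)(3/4) = 0.14286; P(data | jar E) = (5/6)(1/5)(0/4) = 0.
Multiplying each by its prior: 4/15 · 0.1 = 0.026667, 1/5 · 0 = 0, 2/15 · 0.083333 = 0.011111, 4/15 · 0.14286 = 0.038095, 2/15 · 0 = 0; with total 0.075873.
Normalising, the posterior is P(jar A | data) = 0.35146, P(jar B | data) = 0, P(jar C | data) = 0.14644, P(jar D | data) = 0.50209, P(jar E | data) = 0.
The predictive probability is P(black next | data) = (1)(0.35146) + (0)(0.14644) + (1/3)(0.50209) = 0.51883.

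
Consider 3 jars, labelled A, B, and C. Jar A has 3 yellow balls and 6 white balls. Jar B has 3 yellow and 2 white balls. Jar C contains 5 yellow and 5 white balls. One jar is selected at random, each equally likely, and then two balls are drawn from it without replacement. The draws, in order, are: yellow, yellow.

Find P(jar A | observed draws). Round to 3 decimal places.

0.138

Under each hypothesis, the probability of the observed sequence is: P(data | jar A) = (3/9)(2/8) = 1/12; P(data | jar B) = (3/5)(2/4) = 3/10; P(data | jar C) = (5/10)(4/9) = 2/9.
Multiplying each by its prior: 1/3 · 1/12 = 1/36, 1/3 · 3/10 = 1/10, 1/3 · 2/9 = 2/27; summing to 109/540.
Hence P(jar A | data) = (1/36) / (109/540) = 15/109.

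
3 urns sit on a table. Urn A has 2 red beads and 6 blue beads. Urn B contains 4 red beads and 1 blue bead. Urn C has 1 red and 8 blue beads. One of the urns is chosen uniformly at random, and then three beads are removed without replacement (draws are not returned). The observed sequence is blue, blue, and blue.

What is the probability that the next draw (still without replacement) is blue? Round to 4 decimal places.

0.7519

Compute the likelihood of the observed sequence for each case: P(data | urn A) = (6/8)(5/7)(4/6) = 5/14; P(data | urn B) = (1/5)(0/4) = 0; P(data | urn C) = (8/9)(7/8)(6/7) = 2/3.
Multiplying each by its prior: 1/3 · 5/14 = 5/42, 1/3 · 0 = 0, 1/3 · 2/3 = 2/9; these sum to 43/126.
Normalising, the posterior is P(urn A | data) = 15/43, P(urn B | data) = 0, P(urn C | data) = 28/43.
Averaging over the posterior, P(blue next | data) = (3/5)(15/43) + (5/6)(28/43) = 97/129.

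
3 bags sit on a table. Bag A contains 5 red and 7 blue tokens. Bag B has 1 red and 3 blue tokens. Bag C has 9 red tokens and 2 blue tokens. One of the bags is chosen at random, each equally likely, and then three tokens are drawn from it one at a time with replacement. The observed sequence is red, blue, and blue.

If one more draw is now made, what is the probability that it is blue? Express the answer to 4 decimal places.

0.6240

The likelihood of the observed sequence under each hypothesis: P(data | bag A) = (5/12)(7/12)(7/12) = 0.14178; P(data | bag B) = (1/4)(3/4)(3/4) = 0.14062; P(data | bag C) = (9/11)(2/11)(2/11) = 0.027047.
The prior-weighted likelihoods are 1/3 · 0.14178 = 0.047261, 1/3 · 0.14062 = 0.046875, 1/3 · 0.027047 = 0.0090158; these sum to 0.10315.
Normalising, the posterior is P(bag A | data) = 0.45817, P(bag B | data) = 0.45443, P(bag C | data) = 0.087403.
The predictive probability is P(blue next | data) = (7/12)(0.45817) + (3/4)(0.45443) + (2/11)(0.087403) = 0.62398.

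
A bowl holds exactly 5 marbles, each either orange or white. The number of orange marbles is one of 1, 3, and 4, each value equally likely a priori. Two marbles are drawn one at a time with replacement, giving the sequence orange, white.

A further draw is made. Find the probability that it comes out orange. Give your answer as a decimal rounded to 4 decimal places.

For each hypothesis, P(data | H) works out to: P(data | r = 1) = (1/5)(4/5) = 4/25; P(data | r = 3) = (3/5)(2/5) = 6/25; P(data | r = 4) = (4/5)(1/5) = 4/25.
The prior-weighted likelihoods are 1/3 · 4/25 = 4/75, 1/3 · 6/25 = 2/25, 1/3 · 4/25 = 4/75; these sum to 14/75.
Normalising, the posterior is P(r = 1 | data) = 2/7, P(r = 3 | data) = 3/7, P(r = 4 | data) = 2/7.
The predictive probability is P(orange next | data) = (1/5)(2/7) + (3/5)(3/7) + (4/5)(2/7) = 19/35.

0.5429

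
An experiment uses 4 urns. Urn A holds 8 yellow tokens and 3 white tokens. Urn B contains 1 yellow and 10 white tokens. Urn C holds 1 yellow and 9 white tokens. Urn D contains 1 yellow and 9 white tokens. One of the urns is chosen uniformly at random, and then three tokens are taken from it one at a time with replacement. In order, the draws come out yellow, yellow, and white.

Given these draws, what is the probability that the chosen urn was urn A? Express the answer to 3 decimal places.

Compute the likelihood of the observed sequence for each case: P(data | urn A) = (8/11)(8/11)(3/11) = 0.14425; P(data | urn B) = (1/11)(1/11)(10/11) = 0.0075131; P(data | urn C) = (1/10)(1/10)(9/10) = 0.009; P(data | urn D) = (1/10)(1/10)(9/10) = 0.009.
The prior-weighted likelihoods are 1/4 · 0.14425 = 0.036063, 1/4 · 0.0075131 = 0.0018783, 1/4 · 0.009 = 0.00225, 1/4 · 0.009 = 0.00225; summing to 0.042441.
Therefore the posterior P(urn A | data) = (0.036063) / (0.042441) = 0.84972.

0.850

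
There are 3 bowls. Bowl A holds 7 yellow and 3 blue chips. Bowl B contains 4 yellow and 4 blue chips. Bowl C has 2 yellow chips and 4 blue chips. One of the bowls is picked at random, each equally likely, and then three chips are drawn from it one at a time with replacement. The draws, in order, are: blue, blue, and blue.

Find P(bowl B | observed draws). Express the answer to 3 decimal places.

0.279

The likelihood of the observed sequence under each hypothesis: P(data | bowl A) = (3/10)(3/10)(3/10) = 0.027; P(data | bowl B) = (4/8)(4/8)(4/8) = 0.125; P(data | bowl C) = (4/6)(4/6)(4/6) = 0.2963.
Multiplying each by its prior: 1/3 · 0.027 = 0.009, 1/3 · 0.125 = 0.041667, 1/3 · 0.2963 = 0.098765; with total 0.14943.
So P(bowl B | data) = (0.041667) / (0.14943) = 0.27883.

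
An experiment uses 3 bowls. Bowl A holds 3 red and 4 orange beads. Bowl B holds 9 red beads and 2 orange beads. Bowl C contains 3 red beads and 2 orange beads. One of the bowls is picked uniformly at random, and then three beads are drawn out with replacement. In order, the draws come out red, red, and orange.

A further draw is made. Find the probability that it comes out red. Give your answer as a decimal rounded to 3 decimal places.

0.623

For each hypothesis, P(data | H) works out to: P(data | bowl A) = (3/7)(3/7)(4/7) = 0.10496; P(data | bowl B) = (9/11)(9/11)(2/11) = 0.12171; P(data | bowl C) = (3/5)(3/5)(2/5) = 0.144.
Multiplying each by its prior: 1/3 · 0.10496 = 0.034985, 1/3 · 0.12171 = 0.040571, 1/3 · 0.144 = 0.048; with total 0.12356.
The posterior is then P(bowl A | data) = 0.28315, P(bowl B | data) = 0.32836, P(bowl C | data) = 0.38849.
Averaging over the posterior, P(red next | data) = (3/7)(0.28315) + (9/11)(0.32836) + (3/5)(0.38849) = 0.6231.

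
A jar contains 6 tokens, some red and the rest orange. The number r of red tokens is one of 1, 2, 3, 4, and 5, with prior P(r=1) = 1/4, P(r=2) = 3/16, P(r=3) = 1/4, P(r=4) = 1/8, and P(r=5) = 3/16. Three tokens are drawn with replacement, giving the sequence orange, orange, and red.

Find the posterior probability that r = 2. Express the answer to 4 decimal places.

The likelihood of the observed sequence under each hypothesis: P(data | r = 1) = (5/6)(5/6)(1/6) = 0.11574; P(data | r = 2) = (4/6)(4/6)(2/6) = 0.14815; P(data | r = 3) = (3/6)(3/6)(3/6) = 0.125; P(data | r = 4) = (2/6)(2/6)(4/6) = 0.074074; P(data | r = 5) = (1/6)(1/6)(5/6) = 0.023148.
The prior-weighted likelihoods are 1/4 · 0.11574 = 0.028935, 3/16 · 0.14815 = 0.027778, 1/4 · 0.125 = 0.03125, 1/8 · 0.074074 = 0.0092593, 3/16 · 0.023148 = 0.0043403; with total 0.10156.
Therefore the posterior P(r = 2 | data) = (0.027778) / (0.10156) = 0.2735.

0.2735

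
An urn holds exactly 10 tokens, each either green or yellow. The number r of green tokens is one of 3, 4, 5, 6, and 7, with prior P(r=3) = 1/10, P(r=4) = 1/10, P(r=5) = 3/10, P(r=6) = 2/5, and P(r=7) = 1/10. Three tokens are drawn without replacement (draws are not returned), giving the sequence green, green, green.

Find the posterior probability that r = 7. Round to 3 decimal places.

Under each hypothesis, the probability of the observed sequence is: P(data | r = 3) = (3/10)(2/9)(1/8) = 0.0083333; P(data | r = 4) = (4/10)(3/9)(2/8) = 0.033333; P(data | r = 5) = (5/10)(4/9)(3/8) = 0.083333; P(data | r = 6) = (6/10)(5/9)(4/8) = 0.16667; P(data | r = 7) = (7/10)(6/9)(5/8) = 0.29167.
The prior-weighted likelihoods are 1/10 · 0.0083333 = 0.00083333, 1/10 · 0.033333 = 0.0033333, 3/10 · 0.083333 = 0.025, 2/5 · 0.16667 = 0.066667, 1/10 · 0.29167 = 0.029167; these sum to 0.125.
So P(r = 7 | data) = (0.029167) / (0.125) = 0.23333.

0.233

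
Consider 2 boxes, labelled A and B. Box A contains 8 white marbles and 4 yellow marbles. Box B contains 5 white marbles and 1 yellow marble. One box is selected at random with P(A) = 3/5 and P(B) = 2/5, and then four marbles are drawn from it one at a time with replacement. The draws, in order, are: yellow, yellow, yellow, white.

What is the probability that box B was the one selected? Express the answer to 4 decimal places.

The likelihood of the observed sequence under each hypothesis: P(data | box A) = (4/12)(4/12)(4/12)(8/12) = 0.024691; P(data | box B) = (1/6)(1/6)(1/6)(5/6) = 0.003858.
The prior-weighted likelihoods are 3/5 · 0.024691 = 0.014815, 2/5 · 0.003858 = 0.0015432; with total 0.016358.
Hence P(box B | data) = (0.0015432) / (0.016358) = 0.09434.

0.0943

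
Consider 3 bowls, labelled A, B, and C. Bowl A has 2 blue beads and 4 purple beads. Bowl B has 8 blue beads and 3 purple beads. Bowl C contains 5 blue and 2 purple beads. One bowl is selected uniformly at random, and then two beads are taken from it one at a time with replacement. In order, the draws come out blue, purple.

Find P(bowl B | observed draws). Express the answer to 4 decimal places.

0.3175

For each hypothesis, P(data | H) works out to: P(data | bowl A) = (2/6)(4/6) = 0.22222; P(data | bowl B) = (8/11)(3/11) = 0.19835; P(data | bowl C) = (5/7)(2/7) = 0.20408.
The prior-weighted likelihoods are 1/3 · 0.22222 = 0.074074, 1/3 · 0.19835 = 0.066116, 1/3 · 0.20408 = 0.068027; with total 0.20822.
Therefore the posterior P(bowl B | data) = (0.066116) / (0.20822) = 0.31753.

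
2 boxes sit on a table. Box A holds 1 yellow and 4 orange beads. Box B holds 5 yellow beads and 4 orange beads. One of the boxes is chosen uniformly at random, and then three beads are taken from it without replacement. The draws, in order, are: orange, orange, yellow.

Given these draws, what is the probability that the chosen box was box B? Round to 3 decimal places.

0.373

The likelihood of the observed sequence under each hypothesis: P(data | box A) = (4/5)(3/4)(1/3) = 1/5; P(data | box B) = (4/9)(3/8)(5/7) = 5/42.
Weighting by the prior gives 1/2 · 1/5 = 1/10, 1/2 · 5/42 = 5/84; summing to 67/420.
Therefore the posterior P(box B | data) = (5/84) / (67/420) = 25/67.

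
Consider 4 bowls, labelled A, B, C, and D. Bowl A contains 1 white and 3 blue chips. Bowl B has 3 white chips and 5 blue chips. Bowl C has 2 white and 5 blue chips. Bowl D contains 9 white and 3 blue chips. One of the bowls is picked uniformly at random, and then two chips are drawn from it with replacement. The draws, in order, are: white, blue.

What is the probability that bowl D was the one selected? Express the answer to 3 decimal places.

The likelihood of the observed sequence under each hypothesis: P(data | bowl A) = (1/4)(3/4) = 0.1875; P(data | bowl B) = (3/8)(5/8) = 0.23438; P(data | bowl C) = (2/7)(5/7) = 0.20408; P(data | bowl D) = (9/12)(3/12) = 0.1875.
Weighting by the prior gives 1/4 · 0.1875 = 0.046875, 1/4 · 0.23438 = 0.058594, 1/4 · 0.20408 = 0.05102, 1/4 · 0.1875 = 0.046875; summing to 0.20336.
By Bayes' rule, P(bowl D | data) = (0.046875) / (0.20336) = 0.2305.

0.230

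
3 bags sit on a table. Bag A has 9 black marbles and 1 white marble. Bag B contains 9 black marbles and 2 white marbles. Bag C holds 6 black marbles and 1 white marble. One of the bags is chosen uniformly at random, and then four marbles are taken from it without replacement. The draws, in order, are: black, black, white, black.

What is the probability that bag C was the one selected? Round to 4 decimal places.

0.3860

Under each hypothesis, the probability of the observed sequence is: P(data | bag A) = (9/10)(8/9)(1/8)(7/7) = 1/10; P(data | bag B) = (9/11)(8/10)(2/9)(7/8) = 7/55; P(data | bag C) = (6/7)(5/6)(1/5)(4/4) = 1/7.
The prior-weighted likelihoods are 1/3 · 1/10 = 1/30, 1/3 · 7/55 = 7/165, 1/3 · 1/7 = 1/21; these sum to 19/154.
So P(bag C | data) = (1/21) / (19/154) = 22/57.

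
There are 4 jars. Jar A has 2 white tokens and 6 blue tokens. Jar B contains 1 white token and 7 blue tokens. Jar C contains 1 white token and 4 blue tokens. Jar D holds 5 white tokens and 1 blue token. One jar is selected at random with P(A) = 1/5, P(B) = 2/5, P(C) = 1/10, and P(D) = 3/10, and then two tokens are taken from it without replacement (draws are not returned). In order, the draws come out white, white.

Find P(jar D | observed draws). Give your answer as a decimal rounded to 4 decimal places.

For each hypothesis, P(data | H) works out to: P(data | jar A) = (2/8)(1/7) = 1/28; P(data | jar B) = (1/8)(0/7) = 0; P(data | jar C) = (1/5)(0/4) = 0; P(data | jar D) = (5/6)(4/5) = 2/3.
Weighting by the prior gives 1/5 · 1/28 = 1/140, 2/5 · 0 = 0, 1/10 · 0 = 0, 3/10 · 2/3 = 1/5; these sum to 29/140.
Hence P(jar D | data) = (1/5) / (29/140) = 28/29.

0.9655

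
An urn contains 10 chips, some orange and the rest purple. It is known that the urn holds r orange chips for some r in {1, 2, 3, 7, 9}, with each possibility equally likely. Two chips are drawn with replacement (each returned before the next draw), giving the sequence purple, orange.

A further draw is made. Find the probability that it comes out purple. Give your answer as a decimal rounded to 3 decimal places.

0.563

The likelihood of the observed sequence under each hypothesis: P(data | r = 1) = (9/10)(1/10) = 9/100; P(data | r = 2) = (8/10)(2/10) = 4/25; P(data | r = 3) = (7/10)(3/10) = 21/100; P(data | r = 7) = (3/10)(7/10) = 21/100; P(data | r = 9) = (1/10)(9/10) = 9/100.
Weighting by the prior gives 1/5 · 9/100 = 9/500, 1/5 · 4/25 = 4/125, 1/5 · 21/100 = 21/500, 1/5 · 21/100 = 21/500, 1/5 · 9/100 = 9/500; with total 19/125.
The posterior is then P(r = 1 | data) = 9/76, P(r = 2 | data) = 4/19, P(r = 3 | data) = 21/76, P(r = 7 | data) = 21/76, P(r = 9 | data) = 9/76.
Averaging over the posterior, P(purple next | data) = (9/10)(9/76) + (4/5)(4/19) + (7/10)(21/76) + (3/10)(21/76) + (1/10)(9/76) = 107/190.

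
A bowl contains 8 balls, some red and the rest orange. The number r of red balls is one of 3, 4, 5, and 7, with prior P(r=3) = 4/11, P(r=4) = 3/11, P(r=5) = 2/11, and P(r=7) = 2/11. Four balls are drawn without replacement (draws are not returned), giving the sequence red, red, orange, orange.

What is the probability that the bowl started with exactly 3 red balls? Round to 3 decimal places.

0.417

The likelihood of the observed sequence under each hypothesis: P(data | r = 3) = (3/8)(2/7)(5/6)(4/5) = 1/14; P(data | r = 4) = (4/8)(3/7)(4/6)(3/5) = 3/35; P(data | r = 5) = (5/8)(4/7)(3/6)(2/5) = 1/14; P(data | r = 7) = (7/8)(6/7)(1/6)(0/5) = 0.
Multiplying each by its prior: 4/11 · 1/14 = 2/77, 3/11 · 3/35 = 9/385, 2/11 · 1/14 = 1/77, 2/11 · 0 = 0; these sum to 24/385.
So P(r = 3 | data) = (2/77) / (24/385) = 5/12.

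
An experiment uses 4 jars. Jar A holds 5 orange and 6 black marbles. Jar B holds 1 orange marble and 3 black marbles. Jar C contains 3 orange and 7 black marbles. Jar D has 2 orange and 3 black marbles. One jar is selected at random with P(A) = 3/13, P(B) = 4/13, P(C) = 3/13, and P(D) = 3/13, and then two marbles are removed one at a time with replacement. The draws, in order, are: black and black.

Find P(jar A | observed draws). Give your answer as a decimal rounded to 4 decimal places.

0.1568

Under each hypothesis, the probability of the observed sequence is: P(data | jar A) = (6/11)(6/11) = 0.29752; P(data | jar B) = (3/4)(3/4) = 0.5625; P(data | jar C) = (7/10)(7/10) = 0.49; P(data | jar D) = (3/5)(3/5) = 0.36.
The prior-weighted likelihoods are 3/13 · 0.29752 = 0.068659, 4/13 · 0.5625 = 0.17308, 3/13 · 0.49 = 0.11308, 3/13 · 0.36 = 0.083077; summing to 0.43789.
Hence P(jar A | data) = (0.068659) / (0.43789) = 0.15679.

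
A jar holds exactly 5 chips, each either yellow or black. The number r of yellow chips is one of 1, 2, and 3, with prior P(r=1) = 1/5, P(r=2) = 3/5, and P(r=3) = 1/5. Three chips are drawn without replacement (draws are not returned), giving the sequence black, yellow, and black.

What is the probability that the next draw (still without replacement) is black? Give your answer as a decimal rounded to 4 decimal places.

Under each hypothesis, the probability of the observed sequence is: P(data | r = 1) = (4/5)(1/4)(3/3) = 1/5; P(data | r = 2) = (3/5)(2/4)(2/3) = 1/5; P(data | r = 3) = (2/5)(3/4)(1/3) = 1/10.
The prior-weighted likelihoods are 1/5 · 1/5 = 1/25, 3/5 · 1/5 = 3/25, 1/5 · 1/10 = 1/50; summing to 9/50.
The posterior is then P(r = 1 | data) = 2/9, P(r = 2 | data) = 2/3, P(r = 3 | data) = 1/9.
The predictive probability is P(black next | data) = (1)(2/9) + (1/2)(2/3) + (0)(1/9) = 5/9.

0.5556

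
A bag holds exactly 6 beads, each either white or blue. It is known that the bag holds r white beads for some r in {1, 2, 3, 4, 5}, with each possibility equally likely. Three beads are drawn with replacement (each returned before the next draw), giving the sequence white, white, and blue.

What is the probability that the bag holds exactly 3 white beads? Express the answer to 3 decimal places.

The likelihood of the observed sequence under each hypothesis: P(data | r = 1) = (1/6)(1/6)(5/6) = 5/216; P(data | r = 2) = (2/6)(2/6)(4/6) = 2/27; P(data | r = 3) = (3/6)(3/6)(3/6) = 1/8; P(data | r = 4) = (4/6)(4/6)(2/6) = 4/27; P(data | r = 5) = (5/6)(5/6)(1/6) = 25/216.
The prior-weighted likelihoods are 1/5 · 5/216 = 1/216, 1/5 · 2/27 = 2/135, 1/5 · 1/8 = 1/40, 1/5 · 4/27 = 4/135, 1/5 · 25/216 = 5/216; summing to 7/72.
So P(r = 3 | data) = (1/40) / (7/72) = 9/35.

0.257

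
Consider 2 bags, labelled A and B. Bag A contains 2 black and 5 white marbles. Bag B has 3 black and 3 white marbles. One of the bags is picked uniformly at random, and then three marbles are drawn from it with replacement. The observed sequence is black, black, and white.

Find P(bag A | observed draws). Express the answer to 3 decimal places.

0.318

Under each hypothesis, the probability of the observed sequence is: P(data | bag A) = (2/7)(2/7)(5/7) = 0.058309; P(data | bag B) = (3/6)(3/6)(3/6) = 0.125.
Weighting by the prior gives 1/2 · 0.058309 = 0.029155, 1/2 · 0.125 = 0.0625; these sum to 0.091655.
Therefore the posterior P(bag A | data) = (0.029155) / (0.091655) = 0.31809.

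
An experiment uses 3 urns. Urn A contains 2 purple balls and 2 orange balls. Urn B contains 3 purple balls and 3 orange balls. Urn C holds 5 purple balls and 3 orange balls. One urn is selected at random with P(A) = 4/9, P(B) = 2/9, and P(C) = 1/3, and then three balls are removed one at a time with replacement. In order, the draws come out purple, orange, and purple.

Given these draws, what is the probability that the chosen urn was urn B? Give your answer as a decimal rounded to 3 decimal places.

For each hypothesis, P(data | H) works out to: P(data | urn A) = (2/4)(2/4)(2/4) = 0.125; P(data | urn B) = (3/6)(3/6)(3/6) = 0.125; P(data | urn C) = (5/8)(3/8)(5/8) = 0.14648.
Weighting by the prior gives 4/9 · 0.125 = 0.055556, 2/9 · 0.125 = 0.027778, 1/3 · 0.14648 = 0.048828; with total 0.13216.
Therefore the posterior P(urn B | data) = (0.027778) / (0.13216) = 0.21018.

0.210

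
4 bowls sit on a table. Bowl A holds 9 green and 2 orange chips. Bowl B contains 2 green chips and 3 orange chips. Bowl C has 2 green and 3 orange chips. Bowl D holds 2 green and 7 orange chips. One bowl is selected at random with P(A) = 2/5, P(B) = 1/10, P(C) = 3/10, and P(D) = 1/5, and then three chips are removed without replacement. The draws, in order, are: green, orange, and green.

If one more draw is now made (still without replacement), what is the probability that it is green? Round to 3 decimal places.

For each hypothesis, P(data | H) works out to: P(data | bowl A) = (9/11)(2/10)(8/9) = 0.14545; P(data | bowl B) = (2/5)(3/4)(1/3) = 0.1; P(data | bowl C) = (2/5)(3/4)(1/3) = 0.1; P(data | bowl D) = (2/9)(7/8)(1/7) = 0.027778.
Weighting by the prior gives 2/5 · 0.14545 = 0.058182, 1/10 · 0.1 = 0.01, 3/10 · 0.1 = 0.03, 1/5 · 0.027778 = 0.0055556; summing to 0.10374.
Normalising, the posterior is P(bowl A | data) = 0.56086, P(bowl B | data) = 0.096397, P(bowl C | data) = 0.28919, P(bowl D | data) = 0.053554.
Averaging over the posterior, P(green next | data) = (7/8)(0.56086) + (0)(0.096397) + (0)(0.28919) + (0)(0.053554) = 0.49075.

0.491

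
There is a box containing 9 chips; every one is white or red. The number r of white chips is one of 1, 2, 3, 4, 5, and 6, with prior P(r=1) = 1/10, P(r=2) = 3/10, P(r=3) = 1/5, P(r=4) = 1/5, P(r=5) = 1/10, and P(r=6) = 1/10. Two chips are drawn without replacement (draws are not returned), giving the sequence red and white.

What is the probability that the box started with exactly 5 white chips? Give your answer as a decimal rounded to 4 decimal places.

0.1220

Compute the likelihood of the observed sequence for each case: P(data | r = 1) = (8/9)(1/8) = 1/9; P(data | r = 2) = (7/9)(2/8) = 7/36; P(data | r = 3) = (6/9)(3/8) = 1/4; P(data | r = 4) = (5/9)(4/8) = 5/18; P(data | r = 5) = (4/9)(5/8) = 5/18; P(data | r = 6) = (3/9)(6/8) = 1/4.
Weighting by the prior gives 1/10 · 1/9 = 1/90, 3/10 · 7/36 = 7/120, 1/5 · 1/4 = 1/20, 1/5 · 5/18 = 1/18, 1/10 · 5/18 = 1/36, 1/10 · 1/4 = 1/40; summing to 41/180.
So P(r = 5 | data) = (1/36) / (41/180) = 5/41.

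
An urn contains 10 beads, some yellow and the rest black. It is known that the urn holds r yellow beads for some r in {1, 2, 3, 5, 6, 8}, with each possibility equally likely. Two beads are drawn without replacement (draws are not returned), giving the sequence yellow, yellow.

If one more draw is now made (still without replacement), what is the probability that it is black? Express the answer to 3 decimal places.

0.428

Compute the likelihood of the observed sequence for each case: P(data | r = 1) = (1/10)(0/9) = 0; P(data | r = 2) = (2/10)(1/9) = 1/45; P(data | r = 3) = (3/10)(2/9) = 1/15; P(data | r = 5) = (5/10)(4/9) = 2/9; P(data | r = 6) = (6/10)(5/9) = 1/3; P(data | r = 8) = (8/10)(7/9) = 28/45.
Weighting by the prior gives 1/6 · 0 = 0, 1/6 · 1/45 = 1/270, 1/6 · 1/15 = 1/90, 1/6 · 2/9 = 1/27, 1/6 · 1/3 = 1/18, 1/6 · 28/45 = 14/135; these sum to 19/90.
Normalising, the posterior is P(r = 1 | data) = 0, P(r = 2 | data) = 1/57, P(r = 3 | data) = 1/19, P(r = 5 | data) = 10/57, P(r = 6 | data) = 5/19, P(r = 8 | data) = 28/57.
Averaging over the posterior, P(black next | data) = (1)(1/57) + (7/8)(1/19) + (5/8)(10/57) + (1/2)(5/19) + (1/4)(28/57) = 65/152.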